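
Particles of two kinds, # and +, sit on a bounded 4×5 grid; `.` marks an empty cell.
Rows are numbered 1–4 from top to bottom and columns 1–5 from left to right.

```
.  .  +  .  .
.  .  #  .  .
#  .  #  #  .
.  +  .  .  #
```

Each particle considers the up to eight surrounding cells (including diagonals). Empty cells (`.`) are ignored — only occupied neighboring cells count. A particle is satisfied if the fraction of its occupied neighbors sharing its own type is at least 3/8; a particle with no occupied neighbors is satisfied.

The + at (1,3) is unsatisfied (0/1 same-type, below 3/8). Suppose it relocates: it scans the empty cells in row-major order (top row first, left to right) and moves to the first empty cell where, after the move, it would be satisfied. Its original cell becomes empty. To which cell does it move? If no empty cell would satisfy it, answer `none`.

(1,1)

Vacating (1,3). Empty cells in order:
  (1,1): 0/0 same-type → satisfied — stop here.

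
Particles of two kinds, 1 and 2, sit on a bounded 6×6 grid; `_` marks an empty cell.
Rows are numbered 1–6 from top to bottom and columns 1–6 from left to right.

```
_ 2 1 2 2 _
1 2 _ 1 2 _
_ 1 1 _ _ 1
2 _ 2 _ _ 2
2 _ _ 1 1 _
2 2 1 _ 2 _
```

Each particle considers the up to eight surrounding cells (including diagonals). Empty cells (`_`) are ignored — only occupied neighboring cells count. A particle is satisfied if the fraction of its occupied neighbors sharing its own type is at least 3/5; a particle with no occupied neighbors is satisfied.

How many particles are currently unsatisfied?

17

Row 1: (1,2)2 1/3 not · (1,3)1 1/4 not · (1,4)2 2/4 not · (1,5)2 2/3 satisfied
Row 2: (2,1)1 1/3 not · (2,2)2 1/5 not · (2,4)1 2/5 not · (2,5)2 2/4 not
Row 3: (3,2)1 2/5 not · (3,3)1 2/4 not · (3,6)1 0/2 not
Row 4: (4,1)2 1/2 not · (4,3)2 0/3 not · (4,6)2 0/2 not
Row 5: (5,1)2 3/3 satisfied · (5,4)1 2/4 not · (5,5)1 1/3 not
Row 6: (6,1)2 2/2 satisfied · (6,2)2 2/3 satisfied · (6,3)1 1/2 not · (6,5)2 0/2 not
Unsatisfied: (1,2), (1,3), (1,4), (2,1), (2,2), (2,4), (2,5), (3,2), (3,3), (3,6), (4,1), (4,3), (4,6), (5,4), (5,5), (6,3), (6,5) — 17 in total.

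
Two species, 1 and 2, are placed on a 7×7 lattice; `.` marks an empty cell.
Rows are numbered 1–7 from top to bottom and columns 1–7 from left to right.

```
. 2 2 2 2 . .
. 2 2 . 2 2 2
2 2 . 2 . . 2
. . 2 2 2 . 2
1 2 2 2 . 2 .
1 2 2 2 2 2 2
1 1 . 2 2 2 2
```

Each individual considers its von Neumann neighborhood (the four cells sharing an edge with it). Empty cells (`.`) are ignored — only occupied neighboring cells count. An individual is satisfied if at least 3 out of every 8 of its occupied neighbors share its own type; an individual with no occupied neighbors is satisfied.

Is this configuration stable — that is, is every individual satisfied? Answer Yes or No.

Yes

Row 1: (1,2)2 2/2 satisfied · (1,3)2 3/3 satisfied · (1,4)2 2/2 satisfied · (1,5)2 2/2 satisfied
Row 2: (2,2)2 3/3 satisfied · (2,3)2 2/2 satisfied · (2,5)2 2/2 satisfied · (2,6)2 2/2 satisfied · (2,7)2 2/2 satisfied
Row 3: (3,1)2 1/1 satisfied · (3,2)2 2/2 satisfied · (3,4)2 1/1 satisfied · (3,7)2 2/2 satisfied
Row 4: (4,3)2 2/2 satisfied · (4,4)2 4/4 satisfied · (4,5)2 1/1 satisfied · (4,7)2 1/1 satisfied
Row 5: (5,1)1 1/2 satisfied · (5,2)2 2/3 satisfied · (5,3)2 4/4 satisfied · (5,4)2 3/3 satisfied · (5,6)2 1/1 satisfied
Row 6: (6,1)1 2/3 satisfied · (6,2)2 2/4 satisfied · (6,3)2 3/3 satisfied · (6,4)2 4/4 satisfied · (6,5)2 3/3 satisfied · (6,6)2 4/4 satisfied · (6,7)2 2/2 satisfied
Row 7: (7,1)1 2/2 satisfied · (7,2)1 1/2 satisfied · (7,4)2 2/2 satisfied · (7,5)2 3/3 satisfied · (7,6)2 3/3 satisfied · (7,7)2 2/2 satisfied
All meet the threshold, so the configuration is stable.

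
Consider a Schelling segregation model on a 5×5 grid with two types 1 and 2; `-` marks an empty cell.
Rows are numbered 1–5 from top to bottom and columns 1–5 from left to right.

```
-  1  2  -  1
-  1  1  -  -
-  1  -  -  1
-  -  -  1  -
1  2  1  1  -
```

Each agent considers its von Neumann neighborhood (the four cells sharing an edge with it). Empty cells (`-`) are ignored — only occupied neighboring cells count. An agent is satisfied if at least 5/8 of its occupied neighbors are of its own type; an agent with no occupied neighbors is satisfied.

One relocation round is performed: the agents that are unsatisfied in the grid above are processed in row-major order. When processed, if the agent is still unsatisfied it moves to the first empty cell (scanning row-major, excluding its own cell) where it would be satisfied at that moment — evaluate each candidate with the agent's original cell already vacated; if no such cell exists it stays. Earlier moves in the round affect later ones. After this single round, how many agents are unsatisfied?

1

Initially unsatisfied (in order): (1,2), (1,3), (2,3), (5,1), (5,2), (5,3).
  (1,2) → (1,1).
  (1,3): no empty cell satisfies it; stays.
  (2,3) → (1,2).
  (5,1) → (2,1).
  (5,2) → (2,4).
  (5,3): now satisfied by earlier moves; stays.
Resulting grid:
1 1 2 - 1
1 1 - 2 -
- 1 - - 1
- - - 1 -
- - 1 1 -
Unsatisfied now: (1,3).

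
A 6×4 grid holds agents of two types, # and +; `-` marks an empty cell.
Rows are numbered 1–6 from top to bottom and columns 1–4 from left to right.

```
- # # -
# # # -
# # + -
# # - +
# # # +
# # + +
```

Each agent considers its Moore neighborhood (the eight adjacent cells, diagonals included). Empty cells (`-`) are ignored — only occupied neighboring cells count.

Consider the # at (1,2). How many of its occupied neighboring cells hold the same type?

4

Occupied neighbors of (1,2): (1,3)=#, (2,1)=#, (2,2)=#, (2,3)=#.
Same type (#): 4 of 4.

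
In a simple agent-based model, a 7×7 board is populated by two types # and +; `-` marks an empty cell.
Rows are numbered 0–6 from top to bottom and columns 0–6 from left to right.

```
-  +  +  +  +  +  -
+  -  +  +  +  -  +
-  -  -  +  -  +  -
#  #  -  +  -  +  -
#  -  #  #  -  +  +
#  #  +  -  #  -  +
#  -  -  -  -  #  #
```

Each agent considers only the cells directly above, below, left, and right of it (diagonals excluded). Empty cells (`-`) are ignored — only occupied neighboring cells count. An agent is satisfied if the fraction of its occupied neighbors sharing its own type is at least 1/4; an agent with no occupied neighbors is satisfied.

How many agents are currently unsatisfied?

(0,1)+ 1/1 satisfied
(0,2)+ 3/3 satisfied
(0,3)+ 3/3 satisfied
(0,4)+ 3/3 satisfied
(0,5)+ 1/1 satisfied
(1,0)+ 0/0 satisfied
(1,2)+ 2/2 satisfied
(1,3)+ 4/4 satisfied
(1,4)+ 2/2 satisfied
(1,6)+ 0/0 satisfied
(2,3)+ 2/2 satisfied
(2,5)+ 1/1 satisfied
(3,0)# 2/2 satisfied
(3,1)# 1/1 satisfied
(3,3)+ 1/2 satisfied
(3,5)+ 2/2 satisfied
(4,0)# 2/2 satisfied
(4,2)# 1/2 satisfied
(4,3)# 1/2 satisfied
(4,5)+ 2/2 satisfied
(4,6)+ 2/2 satisfied
(5,0)# 3/3 satisfied
(5,1)# 1/2 satisfied
(5,2)+ 0/2 not
(5,4)# 0/0 satisfied
(5,6)+ 1/2 satisfied
(6,0)# 1/1 satisfied
(6,5)# 1/1 satisfied
(6,6)# 1/2 satisfied
Unsatisfied: (5,2) — 1 in total.

1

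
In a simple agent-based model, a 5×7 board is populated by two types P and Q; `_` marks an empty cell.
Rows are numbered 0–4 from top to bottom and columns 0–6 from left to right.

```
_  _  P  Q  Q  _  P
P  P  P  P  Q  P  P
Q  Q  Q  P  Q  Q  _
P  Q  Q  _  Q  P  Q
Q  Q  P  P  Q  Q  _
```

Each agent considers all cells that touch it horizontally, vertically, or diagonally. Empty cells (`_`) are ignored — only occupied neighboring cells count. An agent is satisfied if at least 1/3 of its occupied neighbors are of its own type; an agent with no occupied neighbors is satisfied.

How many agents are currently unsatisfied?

5

Row 0: (0,2)P 3/4 ✓ · (0,3)Q 2/5 ✓ · (0,4)Q 2/4 ✓ · (0,6)P 2/2 ✓
Row 1: (1,0)P 1/3 ✓ · (1,1)P 3/6 ✓ · (1,2)P 4/7 ✓ · (1,3)P 3/8 ✓ · (1,4)Q 4/7 ✓ · (1,5)P 2/6 ✓ · (1,6)P 2/3 ✓
Row 2: (2,0)Q 2/5 ✓ · (2,1)Q 4/8 ✓ · (2,2)Q 3/7 ✓ · (2,3)P 2/7 ✗ · (2,4)Q 3/7 ✓ · (2,5)Q 4/7 ✓
Row 3: (3,0)P 0/5 ✗ · (3,1)Q 6/8 ✓ · (3,2)Q 4/7 ✓ · (3,4)Q 4/7 ✓ · (3,5)P 0/6 ✗ · (3,6)Q 2/3 ✓
Row 4: (4,0)Q 2/3 ✓ · (4,1)Q 3/5 ✓ · (4,2)P 1/4 ✗ · (4,3)P 1/4 ✗ · (4,4)Q 2/4 ✓ · (4,5)Q 3/4 ✓
Unsatisfied: (2,3), (3,0), (3,5), (4,2), (4,3) — 5 in total.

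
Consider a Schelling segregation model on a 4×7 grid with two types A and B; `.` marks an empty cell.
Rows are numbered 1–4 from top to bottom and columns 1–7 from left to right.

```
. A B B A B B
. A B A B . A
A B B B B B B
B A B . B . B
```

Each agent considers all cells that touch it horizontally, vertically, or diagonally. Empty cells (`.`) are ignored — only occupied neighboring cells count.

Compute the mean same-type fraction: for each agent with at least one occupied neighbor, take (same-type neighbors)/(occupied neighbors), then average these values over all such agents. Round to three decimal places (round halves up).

0.542

(1,2)A 1/3
(1,3)B 2/5
(1,4)B 3/5
(1,5)A 1/4
(1,6)B 2/4
(1,7)B 1/2
(2,2)A 2/6
(2,3)B 5/8
(2,4)A 1/8
(2,5)B 5/7
(2,7)A 0/4
(3,1)A 2/4
(3,2)B 4/7
(3,3)B 4/7
(3,4)B 6/7
(3,5)B 4/5
(3,6)B 5/6
(3,7)B 2/3
(4,1)B 1/3
(4,2)A 1/5
(4,3)B 3/4
(4,5)B 3/3
(4,7)B 2/2
Sum over 23 agents: 1/3 + 2/5 + 3/5 + 1/4 + 2/4 + 1/2 + 2/6 + 5/8 + 1/8 + 5/7 + 0/4 + 2/4 + 4/7 + 4/7 + 6/7 + 4/5 + 5/6 + 2/3 + 1/3 + 1/5 + 3/4 + 3/3 + 2/2 = 349/28; mean = 349/28 ÷ 23 = 349/644 = 0.541925… → 0.542.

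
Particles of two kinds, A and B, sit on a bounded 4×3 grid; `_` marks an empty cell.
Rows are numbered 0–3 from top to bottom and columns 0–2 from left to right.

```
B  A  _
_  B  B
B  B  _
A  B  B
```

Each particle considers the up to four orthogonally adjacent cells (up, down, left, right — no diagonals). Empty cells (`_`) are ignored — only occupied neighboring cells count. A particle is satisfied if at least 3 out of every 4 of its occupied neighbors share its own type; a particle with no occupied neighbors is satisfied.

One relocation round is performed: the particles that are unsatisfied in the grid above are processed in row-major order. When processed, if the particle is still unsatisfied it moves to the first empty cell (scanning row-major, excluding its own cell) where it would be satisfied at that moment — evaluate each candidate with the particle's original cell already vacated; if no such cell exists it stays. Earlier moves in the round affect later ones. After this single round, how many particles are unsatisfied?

3

Initially unsatisfied (in order): (0,0), (0,1), (1,1), (2,0), (3,0), (3,1).
  (0,0) → (1,0).
  (0,1): no empty cell satisfies it; stays.
  (1,1): now satisfied by earlier moves; stays.
  (2,0) → (2,2).
  (3,0): no empty cell satisfies it; stays.
  (3,1): no empty cell satisfies it; stays.
Resulting grid:
_ A _
B B B
_ B B
A B B
Unsatisfied now: (0,1), (3,0), (3,1).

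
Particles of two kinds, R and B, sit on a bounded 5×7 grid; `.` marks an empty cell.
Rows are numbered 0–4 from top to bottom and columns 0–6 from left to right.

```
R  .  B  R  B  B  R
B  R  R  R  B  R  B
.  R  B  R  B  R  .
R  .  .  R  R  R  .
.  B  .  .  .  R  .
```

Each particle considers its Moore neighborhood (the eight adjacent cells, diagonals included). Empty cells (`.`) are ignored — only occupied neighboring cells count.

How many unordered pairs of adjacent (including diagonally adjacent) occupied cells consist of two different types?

34

Scan each occupied cell's neighbors to the right and below (and the two forward diagonals) so each pair is counted once.
From row 0: 12 unlike of 20 pairs (running 12/20).
From row 1: 13 unlike of 21 pairs (running 25/41).
From row 2: 8 unlike of 13 pairs (running 33/54).
From row 3: 1 unlike of 5 pairs (running 34/59).
Total adjacent occupied pairs: 59; unlike-type pairs: 34.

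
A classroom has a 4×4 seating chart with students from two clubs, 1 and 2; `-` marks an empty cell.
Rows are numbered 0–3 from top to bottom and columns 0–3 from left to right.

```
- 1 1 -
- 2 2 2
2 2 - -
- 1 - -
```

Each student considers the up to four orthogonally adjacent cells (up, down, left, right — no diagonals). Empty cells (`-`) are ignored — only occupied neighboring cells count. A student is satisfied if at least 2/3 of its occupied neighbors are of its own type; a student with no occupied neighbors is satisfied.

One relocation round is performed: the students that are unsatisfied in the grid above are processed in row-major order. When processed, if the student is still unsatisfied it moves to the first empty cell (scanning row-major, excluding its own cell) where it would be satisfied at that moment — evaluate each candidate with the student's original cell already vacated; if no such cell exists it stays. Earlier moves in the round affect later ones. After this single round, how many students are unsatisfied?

0

Initially unsatisfied (in order): (0,1), (0,2), (3,1).
  (0,1) → (0,0).
  (0,2) → (3,2).
  (3,1) → (3,3).
Resulting grid:
1 - - -
- 2 2 2
2 2 - -
- - 1 1
All satisfied now.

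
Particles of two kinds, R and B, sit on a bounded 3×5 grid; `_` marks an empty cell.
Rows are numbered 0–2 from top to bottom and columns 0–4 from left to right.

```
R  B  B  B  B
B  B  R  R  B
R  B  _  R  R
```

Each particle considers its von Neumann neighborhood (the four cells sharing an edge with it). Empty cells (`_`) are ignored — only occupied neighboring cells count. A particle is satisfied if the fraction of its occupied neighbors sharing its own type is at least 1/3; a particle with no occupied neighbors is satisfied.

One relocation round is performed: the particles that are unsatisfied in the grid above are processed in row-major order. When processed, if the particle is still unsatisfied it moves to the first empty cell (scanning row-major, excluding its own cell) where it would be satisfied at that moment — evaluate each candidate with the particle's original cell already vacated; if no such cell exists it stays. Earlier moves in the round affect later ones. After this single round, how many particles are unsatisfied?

Initially unsatisfied (in order): (0,0), (2,0).
  (0,0) → (2,2).
  (2,0): no empty cell satisfies it; stays.
Resulting grid:
_ B B B B
B B R R B
R B R R R
Unsatisfied now: (2,0).

1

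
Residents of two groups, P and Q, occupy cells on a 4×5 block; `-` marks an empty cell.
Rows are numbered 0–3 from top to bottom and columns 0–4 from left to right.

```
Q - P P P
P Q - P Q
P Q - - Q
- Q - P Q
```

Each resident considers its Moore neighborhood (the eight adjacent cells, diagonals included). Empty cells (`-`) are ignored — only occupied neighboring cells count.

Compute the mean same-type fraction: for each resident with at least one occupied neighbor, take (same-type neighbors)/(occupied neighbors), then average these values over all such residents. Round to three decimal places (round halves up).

0.452

Row 0: (0,0)Q 1/2 · (0,2)P 2/3 · (0,3)P 3/4 · (0,4)P 2/3
Row 1: (1,0)P 1/4 · (1,1)Q 2/5 · (1,3)P 3/5 · (1,4)Q 1/4
Row 2: (2,0)P 1/4 · (2,1)Q 2/4 · (2,4)Q 2/4
Row 3: (3,1)Q 1/2 · (3,3)P 0/2 · (3,4)Q 1/2
Sum over 14 residents: 1/2 + 2/3 + 3/4 + 2/3 + 1/4 + 2/5 + 3/5 + 1/4 + 1/4 + 2/4 + 2/4 + 1/2 + 0/2 + 1/2 = 19/3; mean = 19/3 ÷ 14 = 19/42 = 0.452380… → 0.452.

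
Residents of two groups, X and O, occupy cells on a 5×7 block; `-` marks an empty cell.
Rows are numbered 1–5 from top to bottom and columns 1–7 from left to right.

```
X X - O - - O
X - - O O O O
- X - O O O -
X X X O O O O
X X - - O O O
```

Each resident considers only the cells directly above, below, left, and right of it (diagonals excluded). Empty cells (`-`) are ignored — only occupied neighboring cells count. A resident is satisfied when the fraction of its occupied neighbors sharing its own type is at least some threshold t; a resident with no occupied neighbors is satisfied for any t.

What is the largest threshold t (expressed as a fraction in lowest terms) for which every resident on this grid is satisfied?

(1,1)X 2/2
(1,2)X 1/1
(1,4)O 1/1
(1,7)O 1/1
(2,1)X 1/1
(2,4)O 3/3
(2,5)O 3/3
(2,6)O 3/3
(2,7)O 2/2
(3,2)X 1/1
(3,4)O 3/3
(3,5)O 4/4
(3,6)O 3/3
(4,1)X 2/2
(4,2)X 4/4
(4,3)X 1/2
(4,4)O 2/3
(4,5)O 4/4
(4,6)O 4/4
(4,7)O 2/2
(5,1)X 2/2
(5,2)X 2/2
(5,5)O 2/2
(5,6)O 3/3
(5,7)O 2/2
The smallest same-type fraction is 1/2 at (4,3), which reduces to 1/2. Any threshold above that leaves this resident unsatisfied.

1/2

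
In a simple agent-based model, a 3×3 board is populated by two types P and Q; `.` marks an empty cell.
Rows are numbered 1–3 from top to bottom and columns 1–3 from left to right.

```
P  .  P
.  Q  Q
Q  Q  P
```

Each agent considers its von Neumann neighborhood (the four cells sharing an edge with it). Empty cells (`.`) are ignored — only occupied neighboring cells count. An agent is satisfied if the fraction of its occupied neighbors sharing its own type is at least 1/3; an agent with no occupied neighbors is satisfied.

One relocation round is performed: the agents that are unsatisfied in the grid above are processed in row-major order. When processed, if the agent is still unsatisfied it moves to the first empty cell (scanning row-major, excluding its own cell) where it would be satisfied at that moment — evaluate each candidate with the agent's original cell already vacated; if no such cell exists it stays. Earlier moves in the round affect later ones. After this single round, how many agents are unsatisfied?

0

Initially unsatisfied (in order): (1,3), (3,3).
  (1,3) → (1,2).
  (3,3) → (1,3).
Resulting grid:
P P P
. Q Q
Q Q .
All satisfied now.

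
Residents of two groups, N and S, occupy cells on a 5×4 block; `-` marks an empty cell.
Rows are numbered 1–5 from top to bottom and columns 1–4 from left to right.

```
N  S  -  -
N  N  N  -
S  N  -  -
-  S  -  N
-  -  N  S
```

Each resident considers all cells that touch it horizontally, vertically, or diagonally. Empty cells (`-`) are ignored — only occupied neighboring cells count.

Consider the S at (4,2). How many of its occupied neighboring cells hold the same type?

Occupied neighbors of (4,2): (3,1)=S, (3,2)=N, (5,3)=N.
Same type (S): 1 of 3.

1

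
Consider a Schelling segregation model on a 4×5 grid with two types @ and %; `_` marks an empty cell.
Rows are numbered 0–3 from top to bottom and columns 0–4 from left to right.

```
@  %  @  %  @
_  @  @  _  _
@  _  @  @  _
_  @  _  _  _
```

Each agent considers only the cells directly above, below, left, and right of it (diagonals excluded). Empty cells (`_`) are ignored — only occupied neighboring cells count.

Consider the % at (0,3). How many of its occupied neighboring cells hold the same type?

Occupied neighbors of (0,3): (0,2)=@, (0,4)=@.
Same type (%): 0 of 2.

0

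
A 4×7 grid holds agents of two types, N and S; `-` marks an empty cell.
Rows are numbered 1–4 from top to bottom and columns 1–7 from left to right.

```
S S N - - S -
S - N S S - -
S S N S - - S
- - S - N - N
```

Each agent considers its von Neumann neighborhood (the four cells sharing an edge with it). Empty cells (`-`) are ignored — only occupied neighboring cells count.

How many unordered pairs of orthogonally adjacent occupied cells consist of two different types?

Scan each occupied cell's neighbors to the right and below so each pair is counted once.
From row 1: 1 unlike of 4 pairs (running 1/4).
From row 2: 1 unlike of 5 pairs (running 2/9).
From row 3: 4 unlike of 5 pairs (running 6/14).
Total adjacent occupied pairs: 14; unlike-type pairs: 6.

6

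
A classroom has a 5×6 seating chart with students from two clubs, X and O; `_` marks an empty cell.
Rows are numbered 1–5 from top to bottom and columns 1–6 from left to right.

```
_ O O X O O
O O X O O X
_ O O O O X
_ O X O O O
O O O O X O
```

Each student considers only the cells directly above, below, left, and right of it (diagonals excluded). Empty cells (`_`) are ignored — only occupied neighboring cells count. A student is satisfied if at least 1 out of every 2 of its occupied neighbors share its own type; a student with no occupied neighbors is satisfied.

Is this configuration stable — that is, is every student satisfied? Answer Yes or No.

No

Row 1: (1,2)O 2/2 ok · (1,3)O 1/3 unhappy · (1,4)X 0/3 unhappy · (1,5)O 2/3 ok · (1,6)O 1/2 ok
Row 2: (2,1)O 1/1 ok · (2,2)O 3/4 ok · (2,3)X 0/4 unhappy · (2,4)O 2/4 ok · (2,5)O 3/4 ok · (2,6)X 1/3 unhappy
Row 3: (3,2)O 3/3 ok · (3,3)O 2/4 ok · (3,4)O 4/4 ok · (3,5)O 3/4 ok · (3,6)X 1/3 unhappy
Row 4: (4,2)O 2/3 ok · (4,3)X 0/4 unhappy · (4,4)O 3/4 ok · (4,5)O 3/4 ok · (4,6)O 2/3 ok
Row 5: (5,1)O 1/1 ok · (5,2)O 3/3 ok · (5,3)O 2/3 ok · (5,4)O 2/3 ok · (5,5)X 0/3 unhappy · (5,6)O 1/2 ok
For instance (1,3) has only 1/3 same-type neighbors, below 1/2.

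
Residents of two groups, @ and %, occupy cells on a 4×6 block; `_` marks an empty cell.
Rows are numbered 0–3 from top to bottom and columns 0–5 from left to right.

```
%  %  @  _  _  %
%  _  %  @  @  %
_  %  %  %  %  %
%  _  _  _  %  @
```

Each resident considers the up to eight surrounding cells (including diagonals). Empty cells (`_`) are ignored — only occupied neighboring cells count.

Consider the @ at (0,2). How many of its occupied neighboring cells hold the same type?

1

Occupied neighbors of (0,2): (0,1)=%, (1,2)=%, (1,3)=@.
Same type (@): 1 of 3.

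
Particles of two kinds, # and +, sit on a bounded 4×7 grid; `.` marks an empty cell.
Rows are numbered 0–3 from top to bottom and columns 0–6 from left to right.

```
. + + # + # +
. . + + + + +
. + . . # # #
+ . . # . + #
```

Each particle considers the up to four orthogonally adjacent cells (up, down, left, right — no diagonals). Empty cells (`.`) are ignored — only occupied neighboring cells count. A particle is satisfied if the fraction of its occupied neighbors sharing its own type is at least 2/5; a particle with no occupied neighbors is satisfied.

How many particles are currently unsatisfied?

Row 0: (0,1)+ 1/1 ✓ · (0,2)+ 2/3 ✓ · (0,3)# 0/3 ✗ · (0,4)+ 1/3 ✗ · (0,5)# 0/3 ✗ · (0,6)+ 1/2 ✓
Row 1: (1,2)+ 2/2 ✓ · (1,3)+ 2/3 ✓ · (1,4)+ 3/4 ✓ · (1,5)+ 2/4 ✓ · (1,6)+ 2/3 ✓
Row 2: (2,1)+ 0/0 ✓ · (2,4)# 1/2 ✓ · (2,5)# 2/4 ✓ · (2,6)# 2/3 ✓
Row 3: (3,0)+ 0/0 ✓ · (3,3)# 0/0 ✓ · (3,5)+ 0/2 ✗ · (3,6)# 1/2 ✓
Unsatisfied: (0,3), (0,4), (0,5), (3,5) — 4 in total.

4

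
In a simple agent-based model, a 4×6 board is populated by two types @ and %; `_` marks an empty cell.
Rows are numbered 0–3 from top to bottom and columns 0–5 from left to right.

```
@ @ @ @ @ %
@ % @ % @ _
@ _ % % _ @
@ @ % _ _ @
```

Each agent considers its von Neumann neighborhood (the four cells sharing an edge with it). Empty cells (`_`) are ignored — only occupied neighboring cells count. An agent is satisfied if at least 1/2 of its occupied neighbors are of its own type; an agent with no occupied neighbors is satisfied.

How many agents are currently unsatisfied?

4

Row 0: (0,0)@ 2/2 ✓ · (0,1)@ 2/3 ✓ · (0,2)@ 3/3 ✓ · (0,3)@ 2/3 ✓ · (0,4)@ 2/3 ✓ · (0,5)% 0/1 ✗
Row 1: (1,0)@ 2/3 ✓ · (1,1)% 0/3 ✗ · (1,2)@ 1/4 ✗ · (1,3)% 1/4 ✗ · (1,4)@ 1/2 ✓
Row 2: (2,0)@ 2/2 ✓ · (2,2)% 2/3 ✓ · (2,3)% 2/2 ✓ · (2,5)@ 1/1 ✓
Row 3: (3,0)@ 2/2 ✓ · (3,1)@ 1/2 ✓ · (3,2)% 1/2 ✓ · (3,5)@ 1/1 ✓
Unsatisfied: (0,5), (1,1), (1,2), (1,3) — 4 in total.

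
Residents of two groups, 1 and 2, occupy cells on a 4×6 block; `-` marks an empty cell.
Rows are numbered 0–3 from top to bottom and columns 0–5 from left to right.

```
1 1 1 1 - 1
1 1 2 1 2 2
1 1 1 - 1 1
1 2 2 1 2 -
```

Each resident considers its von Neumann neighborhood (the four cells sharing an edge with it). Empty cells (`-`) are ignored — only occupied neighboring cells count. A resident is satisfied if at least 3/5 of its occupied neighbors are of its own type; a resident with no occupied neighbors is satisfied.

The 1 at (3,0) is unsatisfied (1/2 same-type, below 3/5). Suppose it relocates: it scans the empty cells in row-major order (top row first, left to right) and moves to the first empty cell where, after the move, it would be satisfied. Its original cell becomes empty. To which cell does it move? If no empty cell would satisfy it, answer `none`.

(0,4)

Vacating (3,0). Empty cells in order:
  (0,4): 2/3 same-type → satisfied — stop here.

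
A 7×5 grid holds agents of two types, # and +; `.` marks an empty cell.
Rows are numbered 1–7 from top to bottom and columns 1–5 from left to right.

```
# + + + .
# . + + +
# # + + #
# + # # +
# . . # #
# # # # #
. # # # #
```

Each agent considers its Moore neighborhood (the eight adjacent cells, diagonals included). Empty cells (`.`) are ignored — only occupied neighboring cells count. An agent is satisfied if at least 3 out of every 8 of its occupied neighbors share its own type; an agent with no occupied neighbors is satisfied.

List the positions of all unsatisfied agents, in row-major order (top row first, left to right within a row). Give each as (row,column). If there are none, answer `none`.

(1,1)# 1/2 ok
(1,2)+ 2/4 ok
(1,3)+ 4/4 ok
(1,4)+ 4/4 ok
(2,1)# 3/4 ok
(2,3)+ 6/7 ok
(2,4)+ 6/7 ok
(2,5)+ 3/4 ok
(3,1)# 3/4 ok
(3,2)# 4/7 ok
(3,3)+ 4/7 ok
(3,4)+ 5/8 ok
(3,5)# 1/5 unhappy
(4,1)# 3/4 ok
(4,2)+ 1/6 unhappy
(4,3)# 3/6 ok
(4,4)# 4/7 ok
(4,5)+ 1/5 unhappy
(5,1)# 3/4 ok
(5,4)# 6/7 ok
(5,5)# 4/5 ok
(6,1)# 3/3 ok
(6,2)# 5/5 ok
(6,3)# 6/6 ok
(6,4)# 7/7 ok
(6,5)# 5/5 ok
(7,2)# 4/4 ok
(7,3)# 5/5 ok
(7,4)# 5/5 ok
(7,5)# 3/3 ok

(3,5), (4,2), (4,5)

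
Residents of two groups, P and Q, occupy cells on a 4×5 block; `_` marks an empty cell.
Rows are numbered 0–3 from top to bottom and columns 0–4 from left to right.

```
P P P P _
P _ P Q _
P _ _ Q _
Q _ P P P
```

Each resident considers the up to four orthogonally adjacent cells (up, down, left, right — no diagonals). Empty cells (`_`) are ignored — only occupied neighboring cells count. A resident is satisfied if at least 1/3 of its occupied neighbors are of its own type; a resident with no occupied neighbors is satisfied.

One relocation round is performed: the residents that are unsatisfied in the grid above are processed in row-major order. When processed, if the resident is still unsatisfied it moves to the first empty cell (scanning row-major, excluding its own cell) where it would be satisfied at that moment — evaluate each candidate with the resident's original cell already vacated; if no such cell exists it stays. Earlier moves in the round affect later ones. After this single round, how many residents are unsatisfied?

Initially unsatisfied (in order): (3,0).
  (3,0) → (1,4).
Resulting grid:
P P P P _
P _ P Q Q
P _ _ Q _
_ _ P P P
All satisfied now.

0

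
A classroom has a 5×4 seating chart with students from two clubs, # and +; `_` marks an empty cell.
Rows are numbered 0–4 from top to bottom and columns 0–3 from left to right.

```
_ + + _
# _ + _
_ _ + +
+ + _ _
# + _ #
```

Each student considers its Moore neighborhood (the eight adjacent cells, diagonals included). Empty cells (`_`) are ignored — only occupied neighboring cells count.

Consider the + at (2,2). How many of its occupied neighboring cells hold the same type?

3

Occupied neighbors of (2,2): (1,2)=+, (2,3)=+, (3,1)=+.
Same type (+): 3 of 3.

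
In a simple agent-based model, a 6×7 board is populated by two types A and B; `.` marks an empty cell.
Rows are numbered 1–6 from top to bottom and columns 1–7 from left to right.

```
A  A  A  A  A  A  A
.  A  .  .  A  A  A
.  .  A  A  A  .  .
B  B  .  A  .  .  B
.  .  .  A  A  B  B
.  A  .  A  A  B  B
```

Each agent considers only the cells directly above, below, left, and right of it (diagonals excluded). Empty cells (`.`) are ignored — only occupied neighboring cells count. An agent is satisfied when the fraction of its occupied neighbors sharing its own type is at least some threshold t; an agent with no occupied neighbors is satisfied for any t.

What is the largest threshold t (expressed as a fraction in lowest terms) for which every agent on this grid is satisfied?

2/3

Row 1: (1,1)A 1/1 · (1,2)A 3/3 · (1,3)A 2/2 · (1,4)A 2/2 · (1,5)A 3/3 · (1,6)A 3/3 · (1,7)A 2/2
Row 2: (2,2)A 1/1 · (2,5)A 3/3 · (2,6)A 3/3 · (2,7)A 2/2
Row 3: (3,3)A 1/1 · (3,4)A 3/3 · (3,5)A 2/2
Row 4: (4,1)B 1/1 · (4,2)B 1/1 · (4,4)A 2/2 · (4,7)B 1/1
Row 5: (5,4)A 3/3 · (5,5)A 2/3 · (5,6)B 2/3 · (5,7)B 3/3
Row 6: (6,2)A — no occupied neighbors · (6,4)A 2/2 · (6,5)A 2/3 · (6,6)B 2/3 · (6,7)B 2/2
The smallest same-type fraction is 2/3 at (5,5), which reduces to 2/3. Any threshold above that leaves this agent unsatisfied.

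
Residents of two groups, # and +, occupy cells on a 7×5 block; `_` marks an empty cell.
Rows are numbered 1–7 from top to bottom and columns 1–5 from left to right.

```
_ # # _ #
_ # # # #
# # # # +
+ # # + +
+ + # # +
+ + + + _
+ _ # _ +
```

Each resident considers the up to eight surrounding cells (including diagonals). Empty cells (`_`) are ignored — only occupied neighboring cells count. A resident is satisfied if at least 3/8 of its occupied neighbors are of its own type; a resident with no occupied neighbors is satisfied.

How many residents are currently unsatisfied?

Row 1: (1,2)# 3/3 ok · (1,3)# 4/4 ok · (1,5)# 2/2 ok
Row 2: (2,2)# 6/6 ok · (2,3)# 7/7 ok · (2,4)# 6/7 ok · (2,5)# 3/4 ok
Row 3: (3,1)# 3/4 ok · (3,2)# 6/7 ok · (3,3)# 7/8 ok · (3,4)# 5/8 ok · (3,5)+ 2/5 ok
Row 4: (4,1)+ 2/5 ok · (4,2)# 5/8 ok · (4,3)# 6/8 ok · (4,4)+ 3/8 ok · (4,5)+ 3/5 ok
Row 5: (5,1)+ 4/5 ok · (5,2)+ 5/8 ok · (5,3)# 3/8 ok · (5,4)# 2/7 unhappy · (5,5)+ 3/4 ok
Row 6: (6,1)+ 4/4 ok · (6,2)+ 5/7 ok · (6,3)+ 3/6 ok · (6,4)+ 3/6 ok
Row 7: (7,1)+ 2/2 ok · (7,3)# 0/3 unhappy · (7,5)+ 1/1 ok
Unsatisfied: (5,4), (7,3) — 2 in total.

2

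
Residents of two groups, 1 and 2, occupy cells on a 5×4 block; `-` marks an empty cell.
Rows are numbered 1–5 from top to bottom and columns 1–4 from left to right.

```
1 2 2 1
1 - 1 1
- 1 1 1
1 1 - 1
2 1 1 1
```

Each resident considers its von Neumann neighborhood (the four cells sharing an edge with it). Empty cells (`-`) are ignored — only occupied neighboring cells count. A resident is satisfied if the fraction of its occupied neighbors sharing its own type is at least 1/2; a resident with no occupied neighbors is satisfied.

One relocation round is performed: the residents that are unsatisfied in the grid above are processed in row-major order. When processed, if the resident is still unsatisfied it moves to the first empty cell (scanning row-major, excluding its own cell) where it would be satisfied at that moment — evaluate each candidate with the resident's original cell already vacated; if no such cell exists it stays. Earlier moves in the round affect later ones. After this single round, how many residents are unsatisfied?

Initially unsatisfied (in order): (1,3), (5,1).
  (1,3): no empty cell satisfies it; stays.
  (5,1): no empty cell satisfies it; stays.
Resulting grid:
1 2 2 1
1 - 1 1
- 1 1 1
1 1 - 1
2 1 1 1
Unsatisfied now: (1,3), (5,1).

2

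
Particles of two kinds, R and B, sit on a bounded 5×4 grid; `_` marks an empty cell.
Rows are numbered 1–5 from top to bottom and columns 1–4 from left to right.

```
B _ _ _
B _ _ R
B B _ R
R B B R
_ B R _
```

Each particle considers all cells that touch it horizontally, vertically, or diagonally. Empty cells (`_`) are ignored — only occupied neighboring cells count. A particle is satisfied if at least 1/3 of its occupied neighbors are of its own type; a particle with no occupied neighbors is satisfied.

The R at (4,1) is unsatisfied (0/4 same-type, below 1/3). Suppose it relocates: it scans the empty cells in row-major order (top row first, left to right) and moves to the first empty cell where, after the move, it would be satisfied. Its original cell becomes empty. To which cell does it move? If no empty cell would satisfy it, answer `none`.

(1,3)

Vacating (4,1). Empty cells in order:
  (1,2): 0/2 same-type → still unsatisfied.
  (1,3): 1/1 same-type → satisfied — stop here.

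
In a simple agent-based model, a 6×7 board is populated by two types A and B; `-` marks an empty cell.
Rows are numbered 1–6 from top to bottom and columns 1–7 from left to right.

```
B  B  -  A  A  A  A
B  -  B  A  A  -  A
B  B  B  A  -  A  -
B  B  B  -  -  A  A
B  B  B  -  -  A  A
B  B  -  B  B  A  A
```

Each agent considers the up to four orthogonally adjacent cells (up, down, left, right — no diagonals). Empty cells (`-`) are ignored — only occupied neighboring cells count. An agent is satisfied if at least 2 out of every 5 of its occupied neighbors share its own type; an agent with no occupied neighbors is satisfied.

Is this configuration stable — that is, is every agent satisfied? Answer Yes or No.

Yes

Row 1: (1,1)B 2/2 ok · (1,2)B 1/1 ok · (1,4)A 2/2 ok · (1,5)A 3/3 ok · (1,6)A 2/2 ok · (1,7)A 2/2 ok
Row 2: (2,1)B 2/2 ok · (2,3)B 1/2 ok · (2,4)A 3/4 ok · (2,5)A 2/2 ok · (2,7)A 1/1 ok
Row 3: (3,1)B 3/3 ok · (3,2)B 3/3 ok · (3,3)B 3/4 ok · (3,4)A 1/2 ok · (3,6)A 1/1 ok
Row 4: (4,1)B 3/3 ok · (4,2)B 4/4 ok · (4,3)B 3/3 ok · (4,6)A 3/3 ok · (4,7)A 2/2 ok
Row 5: (5,1)B 3/3 ok · (5,2)B 4/4 ok · (5,3)B 2/2 ok · (5,6)A 3/3 ok · (5,7)A 3/3 ok
Row 6: (6,1)B 2/2 ok · (6,2)B 2/2 ok · (6,4)B 1/1 ok · (6,5)B 1/2 ok · (6,6)A 2/3 ok · (6,7)A 2/2 ok
All meet the threshold, so the configuration is stable.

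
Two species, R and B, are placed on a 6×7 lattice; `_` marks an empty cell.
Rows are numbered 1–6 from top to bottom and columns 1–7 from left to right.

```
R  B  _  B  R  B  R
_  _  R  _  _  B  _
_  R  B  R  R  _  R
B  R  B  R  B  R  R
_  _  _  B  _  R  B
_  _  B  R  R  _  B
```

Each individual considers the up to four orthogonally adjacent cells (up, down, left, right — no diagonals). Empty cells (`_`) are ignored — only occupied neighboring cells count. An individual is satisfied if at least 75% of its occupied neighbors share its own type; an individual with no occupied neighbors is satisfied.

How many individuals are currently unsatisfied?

23

Row 1: (1,1)R 0/1 not · (1,2)B 0/1 not · (1,4)B 0/1 not · (1,5)R 0/2 not · (1,6)B 1/3 not · (1,7)R 0/1 not
Row 2: (2,3)R 0/1 not · (2,6)B 1/1 satisfied
Row 3: (3,2)R 1/2 not · (3,3)B 1/4 not · (3,4)R 2/3 not · (3,5)R 1/2 not · (3,7)R 1/1 satisfied
Row 4: (4,1)B 0/1 not · (4,2)R 1/3 not · (4,3)B 1/3 not · (4,4)R 1/4 not · (4,5)B 0/3 not · (4,6)R 2/3 not · (4,7)R 2/3 not
Row 5: (5,4)B 0/2 not · (5,6)R 1/2 not · (5,7)B 1/3 not
Row 6: (6,3)B 0/1 not · (6,4)R 1/3 not · (6,5)R 1/1 satisfied · (6,7)B 1/1 satisfied
Unsatisfied: (1,1), (1,2), (1,4), (1,5), (1,6), (1,7), (2,3), (3,2), (3,3), (3,4), (3,5), (4,1), (4,2), (4,3), (4,4), (4,5), (4,6), (4,7), (5,4), (5,6), (5,7), (6,3), (6,4) — 23 in total.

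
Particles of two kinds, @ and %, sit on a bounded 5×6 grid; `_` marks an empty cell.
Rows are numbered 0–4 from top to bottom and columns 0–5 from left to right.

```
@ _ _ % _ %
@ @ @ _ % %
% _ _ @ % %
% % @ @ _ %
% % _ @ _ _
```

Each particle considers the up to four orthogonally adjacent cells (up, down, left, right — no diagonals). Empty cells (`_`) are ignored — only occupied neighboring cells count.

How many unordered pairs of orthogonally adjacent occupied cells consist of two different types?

Scan each occupied cell's neighbors to the right and below so each pair is counted once.
From row 0: 0 unlike of 2 pairs (running 0/2).
From row 1: 1 unlike of 6 pairs (running 1/8).
From row 2: 1 unlike of 5 pairs (running 2/13).
From row 3: 1 unlike of 6 pairs (running 3/19).
From row 4: 0 unlike of 1 pairs (running 3/20).
Total adjacent occupied pairs: 20; unlike-type pairs: 3.

3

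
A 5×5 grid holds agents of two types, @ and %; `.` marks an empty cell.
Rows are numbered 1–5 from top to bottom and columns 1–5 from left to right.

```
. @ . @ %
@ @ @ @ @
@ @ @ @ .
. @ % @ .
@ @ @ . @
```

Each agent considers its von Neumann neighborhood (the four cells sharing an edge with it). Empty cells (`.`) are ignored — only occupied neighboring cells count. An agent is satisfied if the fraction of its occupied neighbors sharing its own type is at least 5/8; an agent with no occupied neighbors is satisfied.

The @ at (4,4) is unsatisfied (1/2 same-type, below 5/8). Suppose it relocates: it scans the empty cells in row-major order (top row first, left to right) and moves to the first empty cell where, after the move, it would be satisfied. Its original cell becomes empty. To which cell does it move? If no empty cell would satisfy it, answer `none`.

Vacating (4,4). Empty cells in order:
  (1,1): 2/2 same-type → satisfied — stop here.

(1,1)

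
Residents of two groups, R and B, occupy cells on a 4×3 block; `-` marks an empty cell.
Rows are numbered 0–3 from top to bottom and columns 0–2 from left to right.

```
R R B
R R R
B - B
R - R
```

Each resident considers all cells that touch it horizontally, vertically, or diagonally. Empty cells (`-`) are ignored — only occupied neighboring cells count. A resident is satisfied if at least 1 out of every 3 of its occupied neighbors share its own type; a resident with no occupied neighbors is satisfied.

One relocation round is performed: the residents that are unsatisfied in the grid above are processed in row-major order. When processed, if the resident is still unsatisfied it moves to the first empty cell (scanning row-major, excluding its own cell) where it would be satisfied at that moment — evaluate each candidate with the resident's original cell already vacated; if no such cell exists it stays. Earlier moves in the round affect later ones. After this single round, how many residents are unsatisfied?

Initially unsatisfied (in order): (0,2), (2,0), (2,2), (3,0), (3,2).
  (0,2) → (3,1).
  (2,0): no empty cell satisfies it; stays.
  (2,2): no empty cell satisfies it; stays.
  (3,0) → (0,2).
  (3,2) → (2,1).
Resulting grid:
R R R
R R R
B R B
- B -
Unsatisfied now: (2,0), (2,2).

2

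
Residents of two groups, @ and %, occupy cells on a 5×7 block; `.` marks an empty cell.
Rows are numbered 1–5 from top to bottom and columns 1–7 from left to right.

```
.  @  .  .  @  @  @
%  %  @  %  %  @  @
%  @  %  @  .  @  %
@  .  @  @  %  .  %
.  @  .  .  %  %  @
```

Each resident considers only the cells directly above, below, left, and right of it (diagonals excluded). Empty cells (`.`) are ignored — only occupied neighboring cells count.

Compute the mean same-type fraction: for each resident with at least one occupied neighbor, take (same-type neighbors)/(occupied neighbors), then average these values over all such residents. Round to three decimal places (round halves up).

(1,2)@ 0/1
(1,5)@ 1/2
(1,6)@ 3/3
(1,7)@ 2/2
(2,1)% 2/2
(2,2)% 1/4
(2,3)@ 0/3
(2,4)% 1/3
(2,5)% 1/3
(2,6)@ 3/4
(2,7)@ 2/3
(3,1)% 1/3
(3,2)@ 0/3
(3,3)% 0/4
(3,4)@ 1/3
(3,6)@ 1/2
(3,7)% 1/3
(4,1)@ 0/1
(4,3)@ 1/2
(4,4)@ 2/3
(4,5)% 1/2
(4,7)% 1/2
(5,2)@ — no occupied neighbors
(5,5)% 2/2
(5,6)% 1/2
(5,7)@ 0/2
Sum over 25 residents: 0/1 + 1/2 + 3/3 + 2/2 + 2/2 + 1/4 + 0/3 + 1/3 + 1/3 + 3/4 + 2/3 + 1/3 + 0/3 + 0/4 + 1/3 + 1/2 + 1/3 + 0/1 + 1/2 + 2/3 + 1/2 + 1/2 + 2/2 + 1/2 + 0/2 = 11; mean = 11 ÷ 25 = 11/25 = 0.44 → 0.440.

0.440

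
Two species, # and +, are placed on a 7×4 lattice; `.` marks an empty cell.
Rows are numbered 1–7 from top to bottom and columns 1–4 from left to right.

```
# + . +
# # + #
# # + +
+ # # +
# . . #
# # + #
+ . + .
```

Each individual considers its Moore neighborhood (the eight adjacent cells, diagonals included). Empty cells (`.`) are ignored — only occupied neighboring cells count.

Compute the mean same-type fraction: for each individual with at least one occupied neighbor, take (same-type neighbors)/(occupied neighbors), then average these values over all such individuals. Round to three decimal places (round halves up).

Row 1: (1,1)# 2/3 · (1,2)+ 1/4 · (1,4)+ 1/2
Row 2: (2,1)# 4/5 · (2,2)# 4/7 · (2,3)+ 4/7 · (2,4)# 0/4
Row 3: (3,1)# 4/5 · (3,2)# 5/8 · (3,3)+ 3/8 · (3,4)+ 3/5
Row 4: (4,1)+ 0/4 · (4,2)# 4/6 · (4,3)# 3/6 · (4,4)+ 2/4
Row 5: (5,1)# 3/4 · (5,4)# 2/4
Row 6: (6,1)# 2/3 · (6,2)# 2/5 · (6,3)+ 1/4 · (6,4)# 1/3
Row 7: (7,1)+ 0/2 · (7,3)+ 1/3
Sum over 23 individuals: 2/3 + 1/4 + 1/2 + 4/5 + 4/7 + 4/7 + 0/4 + 4/5 + 5/8 + 3/8 + 3/5 + 0/4 + 4/6 + 3/6 + 2/4 + 3/4 + 2/4 + 2/3 + 2/5 + 1/4 + 1/3 + 0/2 + 1/3 = 4477/420; mean = 4477/420 ÷ 23 = 4477/9660 = 0.463457… → 0.463.

0.463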